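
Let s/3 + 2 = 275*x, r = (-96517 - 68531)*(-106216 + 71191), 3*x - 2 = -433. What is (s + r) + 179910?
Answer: 5780867579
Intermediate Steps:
x = -431/3 (x = ⅔ + (⅓)*(-433) = ⅔ - 433/3 = -431/3 ≈ -143.67)
r = 5780806200 (r = -165048*(-35025) = 5780806200)
s = -118531 (s = -6 + 3*(275*(-431/3)) = -6 + 3*(-118525/3) = -6 - 118525 = -118531)
(s + r) + 179910 = (-118531 + 5780806200) + 179910 = 5780687669 + 179910 = 5780867579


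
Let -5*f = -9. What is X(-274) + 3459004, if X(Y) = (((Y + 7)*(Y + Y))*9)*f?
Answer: 29146616/5 ≈ 5.8293e+6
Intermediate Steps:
f = 9/5 (f = -1/5*(-9) = 9/5 ≈ 1.8000)
X(Y) = 162*Y*(7 + Y)/5 (X(Y) = (((Y + 7)*(Y + Y))*9)*(9/5) = (((7 + Y)*(2*Y))*9)*(9/5) = ((2*Y*(7 + Y))*9)*(9/5) = (18*Y*(7 + Y))*(9/5) = 162*Y*(7 + Y)/5)
X(-274) + 3459004 = (162/5)*(-274)*(7 - 274) + 3459004 = (162/5)*(-274)*(-267) + 3459004 = 11851596/5 + 3459004 = 29146616/5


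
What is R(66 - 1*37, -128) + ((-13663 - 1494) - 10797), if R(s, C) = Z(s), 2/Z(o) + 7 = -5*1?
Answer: -155725/6 ≈ -25954.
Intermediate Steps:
Z(o) = -⅙ (Z(o) = 2/(-7 - 5*1) = 2/(-7 - 5) = 2/(-12) = 2*(-1/12) = -⅙)
R(s, C) = -⅙
R(66 - 1*37, -128) + ((-13663 - 1494) - 10797) = -⅙ + ((-13663 - 1494) - 10797) = -⅙ + (-15157 - 10797) = -⅙ - 25954 = -155725/6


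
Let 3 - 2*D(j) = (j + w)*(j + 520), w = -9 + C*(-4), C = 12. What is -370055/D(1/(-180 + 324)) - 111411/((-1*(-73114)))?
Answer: -238109831568153/8987327516110 ≈ -26.494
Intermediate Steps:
w = -57 (w = -9 + 12*(-4) = -9 - 48 = -57)
D(j) = 3/2 - (-57 + j)*(520 + j)/2 (D(j) = 3/2 - (j - 57)*(j + 520)/2 = 3/2 - (-57 + j)*(520 + j)/2)
-370055/D(1/(-180 + 324)) - 111411/((-1*(-73114))) = -370055/(29643/2 - 463/(2*(-180 + 324)) - 1/(2*(-180 + 324)**2)) - 111411/((-1*(-73114))) = -370055/(29643/2 - 463/2/144 - (1/144)**2/2) - 111411/73114 = -370055/(29643/2 - 463/2*1/144 - (1/144)**2/2) - 111411*1/73114 = -370055/(29643/2 - 463/288 - 1/2*1/20736) - 111411/73114 = -370055/(29643/2 - 463/288 - 1/41472) - 111411/73114 = -370055/614610575/41472 - 111411/73114 = -370055*41472/614610575 - 111411/73114 = -3069384192/122922115 - 111411/73114 = -238109831568153/8987327516110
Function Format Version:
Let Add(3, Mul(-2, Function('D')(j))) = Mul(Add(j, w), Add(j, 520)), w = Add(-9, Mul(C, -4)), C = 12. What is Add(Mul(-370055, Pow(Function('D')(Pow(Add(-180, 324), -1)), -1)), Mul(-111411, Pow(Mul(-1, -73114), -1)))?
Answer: Rational(-238109831568153, 8987327516110) ≈ -26.494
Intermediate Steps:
w = -57 (w = Add(-9, Mul(12, -4)) = Add(-9, -48) = -57)
Function('D')(j) = Add(Rational(3, 2), Mul(Rational(-1, 2), Add(-57, j), Add(520, j))) (Function('D')(j) = Add(Rational(3, 2), Mul(Rational(-1, 2), Mul(Add(j, -57), Add(j, 520)))) = Add(Rational(3, 2), Mul(Rational(-1, 2), Mul(Add(-57, j), Add(520, j)))) = Add(Rational(3, 2), Mul(Rational(-1, 2), Add(-57, j), Add(520, j))))
Add(Mul(-370055, Pow(Function('D')(Pow(Add(-180, 324), -1)), -1)), Mul(-111411, Pow(Mul(-1, -73114), -1))) = Add(Mul(-370055, Pow(Add(Rational(29643, 2), Mul(Rational(-463, 2), Pow(Add(-180, 324), -1)), Mul(Rational(-1, 2), Pow(Pow(Add(-180, 324), -1), 2))), -1)), Mul(-111411, Pow(Mul(-1, -73114), -1))) = Add(Mul(-370055, Pow(Add(Rational(29643, 2), Mul(Rational(-463, 2), Pow(144, -1)), Mul(Rational(-1, 2), Pow(Pow(144, -1), 2))), -1)), Mul(-111411, Pow(73114, -1))) = Add(Mul(-370055, Pow(Add(Rational(29643, 2), Mul(Rational(-463, 2), Rational(1, 144)), Mul(Rational(-1, 2), Pow(Rational(1, 144), 2))), -1)), Mul(-111411, Rational(1, 73114))) = Add(Mul(-370055, Pow(Add(Rational(29643, 2), Rational(-463, 288), Mul(Rational(-1, 2), Rational(1, 20736))), -1)), Rational(-111411, 73114)) = Add(Mul(-370055, Pow(Add(Rational(29643, 2), Rational(-463, 288), Rational(-1, 41472)), -1)), Rational(-111411, 73114)) = Add(Mul(-370055, Pow(Rational(614610575, 41472), -1)), Rational(-111411, 73114)) = Add(Mul(-370055, Rational(41472, 614610575)), Rational(-111411, 73114)) = Add(Rational(-3069384192, 122922115), Rational(-111411, 73114)) = Rational(-238109831568153, 8987327516110)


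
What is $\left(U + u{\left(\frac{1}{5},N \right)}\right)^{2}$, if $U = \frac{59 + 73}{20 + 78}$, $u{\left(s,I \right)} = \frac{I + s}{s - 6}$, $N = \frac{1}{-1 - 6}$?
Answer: $\frac{3610000}{2019241} \approx 1.7878$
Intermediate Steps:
$N = - \frac{1}{7}$ ($N = \frac{1}{-7} = - \frac{1}{7} \approx -0.14286$)
$u{\left(s,I \right)} = \frac{I + s}{-6 + s}$
$U = \frac{66}{49}$ ($U = \frac{132}{98} = 132 \cdot \frac{1}{98} = \frac{66}{49} \approx 1.3469$)
$\left(U + u{\left(\frac{1}{5},N \right)}\right)^{2} = \left(\frac{66}{49} + \frac{- \frac{1}{7} + \frac{1}{5}}{-6 + \frac{1}{5}}\right)^{2} = \left(\frac{66}{49} + \frac{1}{- \frac{29}{5}} \cdot \frac{2}{35}\right)^{2} = \left(\frac{66}{49} - \frac{2}{203}\right)^{2} = \left(\frac{1900}{1421}\right)^{2} = \frac{3610000}{2019241}$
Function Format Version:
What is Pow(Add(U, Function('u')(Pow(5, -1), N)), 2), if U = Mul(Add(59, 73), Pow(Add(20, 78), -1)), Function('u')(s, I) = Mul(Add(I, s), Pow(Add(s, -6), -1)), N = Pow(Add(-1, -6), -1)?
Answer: Rational(3610000, 2019241) ≈ 1.7878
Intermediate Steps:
N = Rational(-1, 7) (N = Pow(-7, -1) = Rational(-1, 7) ≈ -0.14286)
Function('u')(s, I) = Mul(Pow(Add(-6, s), -1), Add(I, s)) (Function('u')(s, I) = Mul(Add(I, s), Pow(Add(-6, s), -1)) = Mul(Pow(Add(-6, s), -1), Add(I, s)))
U = Rational(66, 49) (U = Mul(132, Pow(98, -1)) = Mul(132, Rational(1, 98)) = Rational(66, 49) ≈ 1.3469)
Pow(Add(U, Function('u')(Pow(5, -1), N)), 2) = Pow(Add(Rational(66, 49), Mul(Pow(Add(-6, Pow(5, -1)), -1), Add(Rational(-1, 7), Pow(5, -1)))), 2) = Pow(Add(Rational(66, 49), Mul(Pow(Add(-6, Rational(1, 5)), -1), Add(Rational(-1, 7), Rational(1, 5)))), 2) = Pow(Add(Rational(66, 49), Mul(Pow(Rational(-29, 5), -1), Rational(2, 35))), 2) = Pow(Add(Rational(66, 49), Mul(Rational(-5, 29), Rational(2, 35))), 2) = Pow(Add(Rational(66, 49), Rational(-2, 203)), 2) = Pow(Rational(1900, 1421), 2) = Rational(3610000, 2019241)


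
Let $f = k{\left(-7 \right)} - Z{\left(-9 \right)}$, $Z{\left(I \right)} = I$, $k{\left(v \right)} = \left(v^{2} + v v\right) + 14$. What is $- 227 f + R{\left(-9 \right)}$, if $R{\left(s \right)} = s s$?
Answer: $-27386$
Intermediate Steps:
$k{\left(v \right)} = 14 + 2 v^{2}$ ($k{\left(v \right)} = \left(v^{2} + v^{2}\right) + 14 = 2 v^{2} + 14 = 14 + 2 v^{2}$)
$f = 121$ ($f = \left(14 + 2 \left(-7\right)^{2}\right) - -9 = \left(14 + 2 \cdot 49\right) + 9 = \left(14 + 98\right) + 9 = 112 + 9 = 121$)
$R{\left(s \right)} = s^{2}$
$- 227 f + R{\left(-9 \right)} = \left(-227\right) 121 + \left(-9\right)^{2} = -27467 + 81 = -27386$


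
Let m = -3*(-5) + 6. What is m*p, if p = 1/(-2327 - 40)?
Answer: -7/789 ≈ -0.0088720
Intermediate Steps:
p = -1/2367 (p = 1/(-2367) = -1/2367 ≈ -0.00042248)
m = 21 (m = 15 + 6 = 21)
m*p = 21*(-1/2367) = -7/789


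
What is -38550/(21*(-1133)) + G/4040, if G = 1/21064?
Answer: 1093516503931/674916679360 ≈ 1.6202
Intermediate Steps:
G = 1/21064 ≈ 4.7474e-5
-38550/(21*(-1133)) + G/4040 = -38550/(21*(-1133)) + (1/21064)/4040 = -38550/(-23793) + (1/21064)*(1/4040) = -38550*(-1/23793) + 1/85098560 = 12850/7931 + 1/85098560 = 1093516503931/674916679360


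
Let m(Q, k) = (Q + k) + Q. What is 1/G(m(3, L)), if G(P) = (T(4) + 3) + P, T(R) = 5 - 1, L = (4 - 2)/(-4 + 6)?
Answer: 1/14 ≈ 0.071429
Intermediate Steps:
L = 1 (L = 2/2 = (1/2)*2 = 1)
T(R) = 4
m(Q, k) = k + 2*Q
G(P) = 7 + P (G(P) = (4 + 3) + P = 7 + P)
1/G(m(3, L)) = 1/(7 + (1 + 2*3)) = 1/(7 + (1 + 6)) = 1/(7 + 7) = 1/14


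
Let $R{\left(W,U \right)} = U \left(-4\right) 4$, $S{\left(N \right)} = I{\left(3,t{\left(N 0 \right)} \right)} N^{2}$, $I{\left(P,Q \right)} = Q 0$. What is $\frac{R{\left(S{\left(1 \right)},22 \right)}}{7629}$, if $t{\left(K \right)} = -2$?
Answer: $- \frac{352}{7629} \approx -0.04614$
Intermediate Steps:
$I{\left(P,Q \right)} = 0$
$S{\left(N \right)} = 0$ ($S{\left(N \right)} = 0 N^{2} = 0$)
$R{\left(W,U \right)} = - 16 U$ ($R{\left(W,U \right)} = - 4 U 4 = - 16 U$)
$\frac{R{\left(S{\left(1 \right)},22 \right)}}{7629} = \frac{\left(-16\right) 22}{7629} = \left(-352\right) \frac{1}{7629} = - \frac{352}{7629}$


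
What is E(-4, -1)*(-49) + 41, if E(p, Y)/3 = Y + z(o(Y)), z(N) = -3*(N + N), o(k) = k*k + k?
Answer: 188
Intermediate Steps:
o(k) = k + k² (o(k) = k² + k = k + k²)
z(N) = -6*N
E(p, Y) = 3*Y - 18*Y*(1 + Y) (E(p, Y) = 3*(Y - 6*Y*(1 + Y)) = 3*Y - 18*Y*(1 + Y))
E(-4, -1)*(-49) + 41 = (3*(-1)*(-5 - 6*(-1)))*(-49) + 41 = (3*(-1)*(-5 + 6))*(-49) + 41 = (3*(-1)*1)*(-49) + 41 = -3*(-49) + 41 = 147 + 41 = 188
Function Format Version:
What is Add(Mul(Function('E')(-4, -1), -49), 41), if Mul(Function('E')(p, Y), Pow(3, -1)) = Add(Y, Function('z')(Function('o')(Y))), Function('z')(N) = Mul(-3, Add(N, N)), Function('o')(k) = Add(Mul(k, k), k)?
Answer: 188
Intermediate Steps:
Function('o')(k) = Add(k, Pow(k, 2)) (Function('o')(k) = Add(Pow(k, 2), k) = Add(k, Pow(k, 2)))
Function('z')(N) = Mul(-6, N) (Function('z')(N) = Mul(-3, Mul(2, N)) = Mul(-6, N))
Function('E')(p, Y) = Add(Mul(3, Y), Mul(-18, Y, Add(1, Y))) (Function('E')(p, Y) = Mul(3, Add(Y, Mul(-6, Mul(Y, Add(1, Y))))) = Mul(3, Add(Y, Mul(-6, Y, Add(1, Y)))) = Add(Mul(3, Y), Mul(-18, Y, Add(1, Y))))
Add(Mul(Function('E')(-4, -1), -49), 41) = Add(Mul(Mul(3, -1, Add(-5, Mul(-6, -1))), -49), 41) = Add(Mul(Mul(3, -1, Add(-5, 6)), -49), 41) = Add(Mul(Mul(3, -1, 1), -49), 41) = Add(Mul(-3, -49), 41) = Add(147, 41) = 188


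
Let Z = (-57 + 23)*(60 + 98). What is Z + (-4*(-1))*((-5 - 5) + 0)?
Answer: -5412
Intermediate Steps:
Z = -5372 (Z = -34*158 = -5372)
Z + (-4*(-1))*((-5 - 5) + 0) = -5372 + (-4*(-1))*((-5 - 5) + 0) = -5372 + 4*(-10 + 0) = -5372 + 4*(-10) = -5372 - 40 = -5412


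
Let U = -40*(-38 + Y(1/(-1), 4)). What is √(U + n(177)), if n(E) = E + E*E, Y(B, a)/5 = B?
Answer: √33226 ≈ 182.28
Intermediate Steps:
Y(B, a) = 5*B
n(E) = E + E²
U = 1720 (U = -40*(-38 + 5/(-1)) = -40*(-38 + 5*(-1)) = -40*(-38 - 5) = -40*(-43) = 1720)
√(U + n(177)) = √(1720 + 177*(1 + 177)) = √(1720 + 177*178) = √(1720 + 31506) = √33226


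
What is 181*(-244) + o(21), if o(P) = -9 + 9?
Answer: -44164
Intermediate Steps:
o(P) = 0
181*(-244) + o(21) = 181*(-244) + 0 = -44164 + 0 = -44164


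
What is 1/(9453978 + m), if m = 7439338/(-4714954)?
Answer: 2357477/22287531973837 ≈ 1.0578e-7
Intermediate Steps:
m = -3719669/2357477 (m = 7439338*(-1/4714954) = -3719669/2357477 ≈ -1.5778)
1/(9453978 + m) = 1/(9453978 - 3719669/2357477) = 1/(22287531973837/2357477) = 2357477/22287531973837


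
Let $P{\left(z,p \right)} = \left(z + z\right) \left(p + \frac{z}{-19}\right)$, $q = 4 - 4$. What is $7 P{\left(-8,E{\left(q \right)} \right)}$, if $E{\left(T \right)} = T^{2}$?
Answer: $- \frac{896}{19} \approx -47.158$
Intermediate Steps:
$q = 0$ ($q = 4 - 4 = 0$)
$P{\left(z,p \right)} = 2 z \left(p - \frac{z}{19}\right)$ ($P{\left(z,p \right)} = 2 z \left(p + z \left(- \frac{1}{19}\right)\right) = 2 z \left(p - \frac{z}{19}\right)$)
$7 P{\left(-8,E{\left(q \right)} \right)} = 7 \cdot \frac{2}{19} \left(-8\right) \left(\left(-1\right) \left(-8\right) + 19 \cdot 0^{2}\right) = 7 \cdot \frac{2}{19} \left(-8\right) \left(8 + 19 \cdot 0\right) = 7 \cdot \frac{2}{19} \left(-8\right) \left(8 + 0\right) = 7 \cdot \frac{2}{19} \left(-8\right) 8 = 7 \left(- \frac{128}{19}\right) = - \frac{896}{19}$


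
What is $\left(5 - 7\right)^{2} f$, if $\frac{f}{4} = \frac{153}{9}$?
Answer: $272$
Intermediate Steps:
$f = 68$ ($f = 4 \cdot \frac{153}{9} = 4 \cdot 153 \cdot \frac{1}{9} = 4 \cdot 17 = 68$)
$\left(5 - 7\right)^{2} f = \left(5 - 7\right)^{2} \cdot 68 = \left(-2\right)^{2} \cdot 68 = 4 \cdot 68 = 272$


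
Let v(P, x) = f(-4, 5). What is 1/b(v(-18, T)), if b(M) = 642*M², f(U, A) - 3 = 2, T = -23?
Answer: 1/16050 ≈ 6.2305e-5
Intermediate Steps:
f(U, A) = 5 (f(U, A) = 3 + 2 = 5)
v(P, x) = 5
1/b(v(-18, T)) = 1/(642*5²) = 1/(642*25) = 1/16050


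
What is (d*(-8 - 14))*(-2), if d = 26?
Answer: 1144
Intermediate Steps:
(d*(-8 - 14))*(-2) = (26*(-8 - 14))*(-2) = (26*(-22))*(-2) = -572*(-2) = 1144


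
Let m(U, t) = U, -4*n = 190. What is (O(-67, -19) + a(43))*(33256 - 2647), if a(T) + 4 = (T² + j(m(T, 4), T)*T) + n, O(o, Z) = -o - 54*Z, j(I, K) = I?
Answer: 290142711/2 ≈ 1.4507e+8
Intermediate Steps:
n = -95/2 (n = -¼*190 = -95/2 ≈ -47.500)
a(T) = -103/2 + 2*T² (a(T) = -4 + ((T² + T*T) - 95/2) = -4 + ((T² + T²) - 95/2) = -4 + (2*T² - 95/2) = -4 + (-95/2 + 2*T²) = -103/2 + 2*T²)
(O(-67, -19) + a(43))*(33256 - 2647) = ((-1*(-67) - 54*(-19)) + (-103/2 + 2*43²))*(33256 - 2647) = ((67 + 1026) + (-103/2 + 2*1849))*30609 = (1093 + (-103/2 + 3698))*30609 = (1093 + 7293/2)*30609 = (9479/2)*30609 = 290142711/2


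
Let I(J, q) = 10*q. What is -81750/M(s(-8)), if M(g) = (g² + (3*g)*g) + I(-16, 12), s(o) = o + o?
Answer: -40875/572 ≈ -71.460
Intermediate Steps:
s(o) = 2*o
M(g) = 120 + 4*g² (M(g) = (g² + (3*g)*g) + 10*12 = (g² + 3*g²) + 120 = 4*g² + 120 = 120 + 4*g²)
-81750/M(s(-8)) = -81750/(120 + 4*(2*(-8))²) = -81750/(120 + 4*(-16)²) = -81750/(120 + 4*256) = -81750/(120 + 1024) = -81750/1144 = -81750*1/1144 = -40875/572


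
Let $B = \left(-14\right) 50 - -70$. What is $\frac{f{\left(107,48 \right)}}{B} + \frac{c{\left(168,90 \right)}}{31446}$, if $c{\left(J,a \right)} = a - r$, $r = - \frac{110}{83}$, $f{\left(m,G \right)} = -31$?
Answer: $\frac{1586777}{30450210} \approx 0.052111$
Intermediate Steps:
$r = - \frac{110}{83}$ ($r = \left(-110\right) \frac{1}{83} = - \frac{110}{83} \approx -1.3253$)
$B = -630$ ($B = -700 + 70 = -630$)
$c{\left(J,a \right)} = \frac{110}{83} + a$ ($c{\left(J,a \right)} = a - - \frac{110}{83} = a + \frac{110}{83} = \frac{110}{83} + a$)
$\frac{f{\left(107,48 \right)}}{B} + \frac{c{\left(168,90 \right)}}{31446} = - \frac{31}{-630} + \frac{\frac{110}{83} + 90}{31446} = \left(-31\right) \left(- \frac{1}{630}\right) + \frac{7580}{83} \cdot \frac{1}{31446} = \frac{31}{630} + \frac{3790}{1305009} = \frac{1586777}{30450210}$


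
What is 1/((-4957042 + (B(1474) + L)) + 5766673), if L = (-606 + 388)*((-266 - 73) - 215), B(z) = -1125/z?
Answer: 1474/1371412897 ≈ 1.0748e-6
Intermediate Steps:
L = 120772 (L = -218*(-339 - 215) = -218*(-554) = 120772)
1/((-4957042 + (B(1474) + L)) + 5766673) = 1/((-4957042 + (-1125/1474 + 120772)) + 5766673) = 1/((-4957042 + 178016803/1474) + 5766673) = 1/(-7128663105/1474 + 5766673) = 1/(1371412897/1474) = 1474/1371412897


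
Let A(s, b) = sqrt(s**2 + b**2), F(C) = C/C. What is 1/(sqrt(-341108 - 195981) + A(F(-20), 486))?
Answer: 1/(sqrt(236197) + 7*I*sqrt(10961)) ≈ 0.00062849 - 0.00094773*I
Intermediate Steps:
F(C) = 1
A(s, b) = sqrt(b**2 + s**2)
1/(sqrt(-341108 - 195981) + A(F(-20), 486)) = 1/(sqrt(-341108 - 195981) + sqrt(486**2 + 1**2)) = 1/(sqrt(-537089) + sqrt(236196 + 1)) = 1/(7*I*sqrt(10961) + sqrt(236197)) = 1/(sqrt(236197) + 7*I*sqrt(10961))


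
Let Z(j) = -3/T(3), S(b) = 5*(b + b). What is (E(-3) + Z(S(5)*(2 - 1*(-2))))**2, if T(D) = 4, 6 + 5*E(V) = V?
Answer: 2601/400 ≈ 6.5025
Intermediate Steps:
S(b) = 10*b (S(b) = 5*(2*b) = 10*b)
E(V) = -6/5 + V/5
Z(j) = -3/4
(E(-3) + Z(S(5)*(2 - 1*(-2))))**2 = ((-6/5 + (1/5)*(-3)) - 3/4)**2 = ((-6/5 - 3/5) - 3/4)**2 = (-9/5 - 3/4)**2 = (-51/20)**2 = 2601/400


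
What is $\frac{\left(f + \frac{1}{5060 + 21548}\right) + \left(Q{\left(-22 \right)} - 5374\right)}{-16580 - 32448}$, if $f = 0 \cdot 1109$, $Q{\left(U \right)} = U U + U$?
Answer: $\frac{130698495}{1304537024} \approx 0.10019$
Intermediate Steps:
$Q{\left(U \right)} = U + U^{2}$ ($Q{\left(U \right)} = U^{2} + U = U + U^{2}$)
$f = 0$
$\frac{\left(f + \frac{1}{5060 + 21548}\right) + \left(Q{\left(-22 \right)} - 5374\right)}{-16580 - 32448} = \frac{\left(0 + \frac{1}{5060 + 21548}\right) - \left(5374 + 22 \left(1 - 22\right)\right)}{-16580 - 32448} = \frac{\left(0 + \frac{1}{26608}\right) - 4912}{-49028} = \left(\left(0 + \frac{1}{26608}\right) + \left(462 - 5374\right)\right) \left(- \frac{1}{49028}\right) = \left(\frac{1}{26608} - 4912\right) \left(- \frac{1}{49028}\right) = \left(- \frac{130698495}{26608}\right) \left(- \frac{1}{49028}\right) = \frac{130698495}{1304537024}$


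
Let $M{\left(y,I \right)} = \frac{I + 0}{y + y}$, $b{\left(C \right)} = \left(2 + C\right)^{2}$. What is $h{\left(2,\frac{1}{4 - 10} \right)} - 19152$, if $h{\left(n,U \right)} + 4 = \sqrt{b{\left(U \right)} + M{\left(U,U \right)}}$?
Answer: $-19156 + \frac{\sqrt{139}}{6} \approx -19154.0$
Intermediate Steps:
$M{\left(y,I \right)} = \frac{I}{2 y}$
$h{\left(n,U \right)} = -4 + \sqrt{\frac{1}{2} + \left(2 + U\right)^{2}}$ ($h{\left(n,U \right)} = -4 + \sqrt{\left(2 + U\right)^{2} + \frac{U}{2 U}} = -4 + \sqrt{\left(2 + U\right)^{2} + \frac{1}{2}} = -4 + \sqrt{\frac{1}{2} + \left(2 + U\right)^{2}}$)
$h{\left(2,\frac{1}{4 - 10} \right)} - 19152 = \left(-4 + \frac{\sqrt{2 + 4 \left(2 + \frac{1}{4 - 10}\right)^{2}}}{2}\right) - 19152 = \left(-4 + \frac{\sqrt{2 + 4 \left(2 + \frac{1}{-6}\right)^{2}}}{2}\right) - 19152 = \left(-4 + \frac{\sqrt{2 + 4 \left(2 - \frac{1}{6}\right)^{2}}}{2}\right) - 19152 = \left(-4 + \frac{\sqrt{2 + 4 \left(\frac{11}{6}\right)^{2}}}{2}\right) - 19152 = \left(-4 + \frac{\sqrt{2 + 4 \cdot \frac{121}{36}}}{2}\right) - 19152 = \left(-4 + \frac{\sqrt{2 + \frac{121}{9}}}{2}\right) - 19152 = \left(-4 + \frac{\sqrt{\frac{139}{9}}}{2}\right) - 19152 = \left(-4 + \frac{\frac{1}{3} \sqrt{139}}{2}\right) - 19152 = \left(-4 + \frac{\sqrt{139}}{6}\right) - 19152 = -19156 + \frac{\sqrt{139}}{6}$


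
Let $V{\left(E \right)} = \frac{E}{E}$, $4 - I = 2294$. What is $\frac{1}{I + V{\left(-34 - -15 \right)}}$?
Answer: $- \frac{1}{2289} \approx -0.00043687$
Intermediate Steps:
$I = -2290$ ($I = 4 - 2294 = -2290$)
$V{\left(E \right)} = 1$
$\frac{1}{I + V{\left(-34 - -15 \right)}} = \frac{1}{-2290 + 1} = \frac{1}{-2289} = - \frac{1}{2289}$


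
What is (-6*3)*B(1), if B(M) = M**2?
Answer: -18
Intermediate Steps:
(-6*3)*B(1) = -6*3*1**2 = -18*1 = -18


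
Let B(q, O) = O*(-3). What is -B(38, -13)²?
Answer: -1521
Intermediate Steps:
B(q, O) = -3*O
-B(38, -13)² = -(-3*(-13))² = -1*39² = -1*1521 = -1521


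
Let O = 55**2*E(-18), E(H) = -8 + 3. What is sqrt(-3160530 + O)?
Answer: I*sqrt(3175655) ≈ 1782.0*I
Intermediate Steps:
E(H) = -5
O = -15125 (O = 55**2*(-5) = 3025*(-5) = -15125)
sqrt(-3160530 + O) = sqrt(-3160530 - 15125) = sqrt(-3175655) = I*sqrt(3175655)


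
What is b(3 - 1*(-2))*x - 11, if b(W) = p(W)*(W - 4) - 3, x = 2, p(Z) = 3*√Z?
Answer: -17 + 6*√5 ≈ -3.5836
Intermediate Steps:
b(W) = -3 + 3*√W*(-4 + W) (b(W) = (3*√W)*(W - 4) - 3 = (3*√W)*(-4 + W) - 3 = 3*√W*(-4 + W) - 3 = -3 + 3*√W*(-4 + W))
b(3 - 1*(-2))*x - 11 = (-3 - 12*√(3 - 1*(-2)) + 3*(3 - 1*(-2))^(3/2))*2 - 11 = (-3 - 12*√(3 + 2) + 3*(3 + 2)^(3/2))*2 - 11 = (-3 - 12*√5 + 3*5^(3/2))*2 - 11 = (-3 - 12*√5 + 3*(5*√5))*2 - 11 = (-3 - 12*√5 + 15*√5)*2 - 11 = (-3 + 3*√5)*2 - 11 = (-6 + 6*√5) - 11 = -17 + 6*√5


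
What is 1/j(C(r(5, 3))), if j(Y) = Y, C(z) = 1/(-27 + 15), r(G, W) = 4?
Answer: -12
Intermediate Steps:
C(z) = -1/12 (C(z) = 1/(-12) = -1/12)
1/j(C(r(5, 3))) = 1/(-1/12) = -12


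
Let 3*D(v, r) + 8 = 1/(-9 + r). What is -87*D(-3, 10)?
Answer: 203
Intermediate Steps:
D(v, r) = -8/3 + 1/(3*(-9 + r))
-87*D(-3, 10) = -29*(73 - 8*10)/(-9 + 10) = -29*(73 - 80)/1 = -29*(-7) = -87*(-7/3) = 203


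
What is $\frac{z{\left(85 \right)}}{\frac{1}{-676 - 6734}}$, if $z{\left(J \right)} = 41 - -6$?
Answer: $-348270$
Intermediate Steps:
$z{\left(J \right)} = 47$ ($z{\left(J \right)} = 41 + 6 = 47$)
$\frac{z{\left(85 \right)}}{\frac{1}{-676 - 6734}} = \frac{47}{\frac{1}{-676 - 6734}} = \frac{47}{\frac{1}{-7410}} = \frac{47}{- \frac{1}{7410}} = 47 \left(-7410\right) = -348270$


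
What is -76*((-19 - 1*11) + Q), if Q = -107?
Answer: 10412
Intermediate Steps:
-76*((-19 - 1*11) + Q) = -76*((-19 - 1*11) - 107) = -76*((-19 - 11) - 107) = -76*(-30 - 107) = -76*(-137) = 10412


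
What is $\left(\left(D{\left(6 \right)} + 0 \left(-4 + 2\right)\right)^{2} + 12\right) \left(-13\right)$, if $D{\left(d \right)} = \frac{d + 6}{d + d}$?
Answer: $-169$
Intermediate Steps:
$D{\left(d \right)} = \frac{6 + d}{2 d}$
$\left(\left(D{\left(6 \right)} + 0 \left(-4 + 2\right)\right)^{2} + 12\right) \left(-13\right) = \left(\left(\frac{6 + 6}{2 \cdot 6} + 0 \left(-4 + 2\right)\right)^{2} + 12\right) \left(-13\right) = \left(\left(\frac{1}{2} \cdot \frac{1}{6} \cdot 12 + 0 \left(-2\right)\right)^{2} + 12\right) \left(-13\right) = \left(\left(1 + 0\right)^{2} + 12\right) \left(-13\right) = \left(1^{2} + 12\right) \left(-13\right) = \left(1 + 12\right) \left(-13\right) = 13 \left(-13\right) = -169$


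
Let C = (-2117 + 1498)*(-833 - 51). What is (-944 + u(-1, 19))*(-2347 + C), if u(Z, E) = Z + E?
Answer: -504530174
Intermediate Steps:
C = 547196 (C = -619*(-884) = 547196)
u(Z, E) = E + Z
(-944 + u(-1, 19))*(-2347 + C) = (-944 + (19 - 1))*(-2347 + 547196) = (-944 + 18)*544849 = -926*544849 = -504530174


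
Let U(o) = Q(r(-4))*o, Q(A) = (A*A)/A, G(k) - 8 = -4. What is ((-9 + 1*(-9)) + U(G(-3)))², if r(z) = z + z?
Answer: 2500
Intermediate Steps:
r(z) = 2*z
G(k) = 4 (G(k) = 8 - 4 = 4)
Q(A) = A (Q(A) = A²/A = A)
U(o) = -8*o (U(o) = (2*(-4))*o = -8*o)
((-9 + 1*(-9)) + U(G(-3)))² = ((-9 + 1*(-9)) - 8*4)² = ((-9 - 9) - 32)² = (-18 - 32)² = (-50)² = 2500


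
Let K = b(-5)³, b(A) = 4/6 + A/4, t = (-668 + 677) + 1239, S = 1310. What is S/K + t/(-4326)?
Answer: -233169232/35329 ≈ -6599.9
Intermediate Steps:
t = 1248 (t = 9 + 1239 = 1248)
b(A) = ⅔ + A/4 (b(A) = 4*(⅙) + A*(¼) = ⅔ + A/4)
K = -343/1728 (K = (⅔ + (¼)*(-5))³ = (⅔ - 5/4)³ = (-7/12)³ = -343/1728 ≈ -0.19850)
S/K + t/(-4326) = 1310/(-343/1728) + 1248/(-4326) = 1310*(-1728/343) + 1248*(-1/4326) = -2263680/343 - 208/721 = -233169232/35329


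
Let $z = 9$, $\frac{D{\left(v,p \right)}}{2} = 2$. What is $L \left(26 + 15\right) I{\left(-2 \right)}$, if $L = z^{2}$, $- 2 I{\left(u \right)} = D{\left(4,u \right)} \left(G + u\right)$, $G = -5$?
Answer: $46494$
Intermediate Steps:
$D{\left(v,p \right)} = 4$ ($D{\left(v,p \right)} = 2 \cdot 2 = 4$)
$I{\left(u \right)} = 10 - 2 u$ ($I{\left(u \right)} = - \frac{4 \left(-5 + u\right)}{2} = - \frac{-20 + 4 u}{2} = 10 - 2 u$)
$L = 81$ ($L = 9^{2} = 81$)
$L \left(26 + 15\right) I{\left(-2 \right)} = 81 \left(26 + 15\right) \left(10 - -4\right) = 81 \cdot 41 \left(10 + 4\right) = 3321 \cdot 14 = 46494$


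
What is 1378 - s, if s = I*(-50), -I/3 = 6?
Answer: 478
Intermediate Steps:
I = -18 (I = -3*6 = -18)
s = 900 (s = -18*(-50) = 900)
1378 - s = 1378 - 1*900 = 1378 - 900 = 478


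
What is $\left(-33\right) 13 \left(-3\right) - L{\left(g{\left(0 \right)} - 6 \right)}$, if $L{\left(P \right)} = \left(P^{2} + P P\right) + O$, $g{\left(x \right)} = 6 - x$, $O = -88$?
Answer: $1375$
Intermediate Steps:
$L{\left(P \right)} = -88 + 2 P^{2}$ ($L{\left(P \right)} = \left(P^{2} + P P\right) - 88 = \left(P^{2} + P^{2}\right) - 88 = 2 P^{2} - 88 = -88 + 2 P^{2}$)
$\left(-33\right) 13 \left(-3\right) - L{\left(g{\left(0 \right)} - 6 \right)} = \left(-33\right) 13 \left(-3\right) - \left(-88 + 2 \left(\left(6 - 0\right) - 6\right)^{2}\right) = \left(-429\right) \left(-3\right) - \left(-88 + 2 \left(\left(6 + 0\right) - 6\right)^{2}\right) = 1287 - \left(-88 + 2 \left(6 - 6\right)^{2}\right) = 1287 - \left(-88 + 2 \cdot 0^{2}\right) = 1287 - \left(-88 + 2 \cdot 0\right) = 1287 - \left(-88 + 0\right) = 1287 - -88 = 1287 + 88 = 1375$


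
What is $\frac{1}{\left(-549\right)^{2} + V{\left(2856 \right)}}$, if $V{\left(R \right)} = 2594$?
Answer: $\frac{1}{303995} \approx 3.2895 \cdot 10^{-6}$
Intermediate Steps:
$\frac{1}{\left(-549\right)^{2} + V{\left(2856 \right)}} = \frac{1}{\left(-549\right)^{2} + 2594} = \frac{1}{301401 + 2594} = \frac{1}{303995}$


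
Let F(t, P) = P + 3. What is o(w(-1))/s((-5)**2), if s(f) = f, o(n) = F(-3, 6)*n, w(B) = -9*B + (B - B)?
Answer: 81/25 ≈ 3.2400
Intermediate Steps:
F(t, P) = 3 + P
w(B) = -9*B (w(B) = -9*B + 0 = -9*B)
o(n) = 9*n (o(n) = (3 + 6)*n = 9*n)
o(w(-1))/s((-5)**2) = (9*(-9*(-1)))/((-5)**2) = (9*9)/25 = 81*(1/25) = 81/25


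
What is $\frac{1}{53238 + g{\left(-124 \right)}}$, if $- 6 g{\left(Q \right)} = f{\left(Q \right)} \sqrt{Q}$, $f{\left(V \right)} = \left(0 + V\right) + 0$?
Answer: $\frac{239571}{12754519226} - \frac{93 i \sqrt{31}}{6377259613} \approx 1.8783 \cdot 10^{-5} - 8.1195 \cdot 10^{-8} i$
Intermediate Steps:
$f{\left(V \right)} = V$ ($f{\left(V \right)} = V + 0 = V$)
$g{\left(Q \right)} = - \frac{Q^{\frac{3}{2}}}{6}$ ($g{\left(Q \right)} = - \frac{Q \sqrt{Q}}{6} = - \frac{Q^{\frac{3}{2}}}{6}$)
$\frac{1}{53238 + g{\left(-124 \right)}} = \frac{1}{53238 - \frac{\left(-124\right)^{\frac{3}{2}}}{6}} = \frac{1}{53238 - \frac{\left(-248\right) i \sqrt{31}}{6}} = \frac{1}{53238 + \frac{124 i \sqrt{31}}{3}}$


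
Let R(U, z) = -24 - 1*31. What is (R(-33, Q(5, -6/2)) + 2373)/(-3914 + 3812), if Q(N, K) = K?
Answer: -1159/51 ≈ -22.725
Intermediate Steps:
R(U, z) = -55 (R(U, z) = -24 - 31 = -55)
(R(-33, Q(5, -6/2)) + 2373)/(-3914 + 3812) = (-55 + 2373)/(-3914 + 3812) = 2318/(-102) = 2318*(-1/102) = -1159/51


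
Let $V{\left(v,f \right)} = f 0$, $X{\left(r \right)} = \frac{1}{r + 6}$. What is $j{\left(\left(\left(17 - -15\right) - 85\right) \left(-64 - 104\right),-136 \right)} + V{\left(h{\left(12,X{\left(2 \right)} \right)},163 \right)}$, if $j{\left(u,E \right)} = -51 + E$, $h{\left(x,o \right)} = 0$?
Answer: $-187$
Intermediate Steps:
$X{\left(r \right)} = \frac{1}{6 + r}$
$V{\left(v,f \right)} = 0$
$j{\left(\left(\left(17 - -15\right) - 85\right) \left(-64 - 104\right),-136 \right)} + V{\left(h{\left(12,X{\left(2 \right)} \right)},163 \right)} = \left(-51 - 136\right) + 0 = -187 + 0 = -187$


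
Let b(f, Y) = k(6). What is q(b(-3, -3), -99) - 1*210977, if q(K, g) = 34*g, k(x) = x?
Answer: -214343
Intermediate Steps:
b(f, Y) = 6
q(b(-3, -3), -99) - 1*210977 = 34*(-99) - 1*210977 = -3366 - 210977 = -214343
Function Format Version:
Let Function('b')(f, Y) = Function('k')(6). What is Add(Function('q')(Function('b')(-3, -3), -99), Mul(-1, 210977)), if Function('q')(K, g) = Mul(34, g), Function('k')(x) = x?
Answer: -214343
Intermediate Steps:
Function('b')(f, Y) = 6
Add(Function('q')(Function('b')(-3, -3), -99), Mul(-1, 210977)) = Add(Mul(34, -99), Mul(-1, 210977)) = Add(-3366, -210977) = -214343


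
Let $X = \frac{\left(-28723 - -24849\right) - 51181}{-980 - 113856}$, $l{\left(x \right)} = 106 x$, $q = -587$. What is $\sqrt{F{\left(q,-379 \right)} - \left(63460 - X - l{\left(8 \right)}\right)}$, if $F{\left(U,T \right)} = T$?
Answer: $\frac{i \sqrt{207668831597489}}{57418} \approx 250.98 i$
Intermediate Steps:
$X = \frac{55055}{114836}$ ($X = \frac{\left(-28723 + 24849\right) - 51181}{-114836} = \left(-3874 - 51181\right) \left(- \frac{1}{114836}\right) = \left(-55055\right) \left(- \frac{1}{114836}\right) = \frac{55055}{114836} \approx 0.47942$)
$\sqrt{F{\left(q,-379 \right)} - \left(63460 - X - l{\left(8 \right)}\right)} = \sqrt{-379 - \left(\frac{7287437505}{114836} - 106 \cdot 8\right)} = \sqrt{-379 + \left(\frac{55055}{114836} - \left(63460 - 848\right)\right)} = \sqrt{-379 + \left(\frac{55055}{114836} - 62612\right)} = \sqrt{-379 - \frac{7190056577}{114836}} = \sqrt{- \frac{7233579421}{114836}} = \frac{i \sqrt{207668831597489}}{57418}$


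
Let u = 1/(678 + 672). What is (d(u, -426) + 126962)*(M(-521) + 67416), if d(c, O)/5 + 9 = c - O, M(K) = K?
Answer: 466160362889/54 ≈ 8.6326e+9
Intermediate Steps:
u = 1/1350 ≈ 0.00074074
d(c, O) = -45 - 5*O + 5*c (d(c, O) = -45 + 5*(c - O) = -45 + (-5*O + 5*c) = -45 - 5*O + 5*c)
(d(u, -426) + 126962)*(M(-521) + 67416) = ((-45 - 5*(-426) + 5*(1/1350)) + 126962)*(-521 + 67416) = ((-45 + 2130 + 1/270) + 126962)*66895 = (562951/270 + 126962)*66895 = (34842691/270)*66895 = 466160362889/54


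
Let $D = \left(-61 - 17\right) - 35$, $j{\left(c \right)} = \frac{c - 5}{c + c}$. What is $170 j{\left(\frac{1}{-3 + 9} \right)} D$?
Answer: $278545$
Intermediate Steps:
$j{\left(c \right)} = \frac{-5 + c}{2 c}$
$D = -113$ ($D = -78 - 35 = -113$)
$170 j{\left(\frac{1}{-3 + 9} \right)} D = 170 \frac{-5 + \frac{1}{-3 + 9}}{2 \frac{1}{-3 + 9}} \left(-113\right) = 170 \frac{-5 + \frac{1}{6}}{2 \cdot \frac{1}{6}} \left(-113\right) = 170 \frac{\frac{1}{\frac{1}{6}} \left(-5 + \frac{1}{6}\right)}{2} \left(-113\right) = 170 \cdot \frac{1}{2} \cdot 6 \left(- \frac{29}{6}\right) \left(-113\right) = 170 \left(- \frac{29}{2}\right) \left(-113\right) = \left(-2465\right) \left(-113\right) = 278545$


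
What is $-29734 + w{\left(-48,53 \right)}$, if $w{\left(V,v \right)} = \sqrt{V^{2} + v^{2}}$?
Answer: $-29734 + \sqrt{5113} \approx -29663.0$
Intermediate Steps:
$-29734 + w{\left(-48,53 \right)} = -29734 + \sqrt{\left(-48\right)^{2} + 53^{2}} = -29734 + \sqrt{2304 + 2809} = -29734 + \sqrt{5113}$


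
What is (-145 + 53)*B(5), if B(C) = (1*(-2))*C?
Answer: 920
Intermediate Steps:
B(C) = -2*C
(-145 + 53)*B(5) = (-145 + 53)*(-2*5) = -92*(-10) = 920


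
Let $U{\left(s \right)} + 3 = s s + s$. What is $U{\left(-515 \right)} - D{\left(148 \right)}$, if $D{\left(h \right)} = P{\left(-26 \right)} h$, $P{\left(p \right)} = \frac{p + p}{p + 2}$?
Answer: $\frac{793159}{3} \approx 2.6439 \cdot 10^{5}$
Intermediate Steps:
$P{\left(p \right)} = \frac{2 p}{2 + p}$
$D{\left(h \right)} = \frac{13 h}{6}$ ($D{\left(h \right)} = 2 \left(-26\right) \frac{1}{2 - 26} h = 2 \left(-26\right) \frac{1}{-24} h = 2 \left(-26\right) \left(- \frac{1}{24}\right) h = \frac{13 h}{6}$)
$U{\left(s \right)} = -3 + s + s^{2}$ ($U{\left(s \right)} = -3 + \left(s s + s\right) = -3 + \left(s^{2} + s\right) = -3 + \left(s + s^{2}\right) = -3 + s + s^{2}$)
$U{\left(-515 \right)} - D{\left(148 \right)} = \left(-3 - 515 + \left(-515\right)^{2}\right) - \frac{13}{6} \cdot 148 = \left(-3 - 515 + 265225\right) - \frac{962}{3} = 264707 - \frac{962}{3} = \frac{793159}{3}$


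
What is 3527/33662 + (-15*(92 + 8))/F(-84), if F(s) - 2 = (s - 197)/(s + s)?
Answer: -8480647841/20769454 ≈ -408.32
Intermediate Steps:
F(s) = 2 + (-197 + s)/(2*s) (F(s) = 2 + (s - 197)/(s + s) = 2 + (-197 + s)/((2*s)) = 2 + (-197 + s)*(1/(2*s)) = 2 + (-197 + s)/(2*s))
3527/33662 + (-15*(92 + 8))/F(-84) = 3527/33662 + (-15*(92 + 8))/(((½)*(-197 + 5*(-84))/(-84))) = 3527*(1/33662) + (-15*100)/(((½)*(-1/84)*(-197 - 420))) = 3527/33662 - 1500/((½)*(-1/84)*(-617)) = 3527/33662 - 1500/617/168 = 3527/33662 - 1500*168/617 = 3527/33662 - 252000/617 = -8480647841/20769454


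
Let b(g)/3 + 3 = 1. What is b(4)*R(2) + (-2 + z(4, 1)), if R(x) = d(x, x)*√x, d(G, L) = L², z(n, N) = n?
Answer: 2 - 24*√2 ≈ -31.941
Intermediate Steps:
b(g) = -6 (b(g) = -9 + 3*1 = -9 + 3 = -6)
R(x) = x^(5/2) (R(x) = x²*√x = x^(5/2))
b(4)*R(2) + (-2 + z(4, 1)) = -24*√2 + (-2 + 4) = -24*√2 + 2 = 2 - 24*√2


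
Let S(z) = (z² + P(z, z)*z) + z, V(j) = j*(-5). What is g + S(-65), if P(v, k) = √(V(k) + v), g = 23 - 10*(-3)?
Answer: 4213 - 130*√65 ≈ 3164.9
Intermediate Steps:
g = 53 (g = 23 + 30 = 53)
V(j) = -5*j
P(v, k) = √(v - 5*k) (P(v, k) = √(-5*k + v) = √(v - 5*k))
S(z) = z + z² + 2*z*√(-z) (S(z) = (z² + √(z - 5*z)*z) + z = (z² + √(-4*z)*z) + z = (z² + (2*√(-z))*z) + z = (z² + 2*z*√(-z)) + z = z + z² + 2*z*√(-z))
g + S(-65) = 53 - 65*(1 - 65 + 2*√(-1*(-65))) = 53 - 65*(1 - 65 + 2*√65) = 53 - 65*(-64 + 2*√65) = 53 + (4160 - 130*√65) = 4213 - 130*√65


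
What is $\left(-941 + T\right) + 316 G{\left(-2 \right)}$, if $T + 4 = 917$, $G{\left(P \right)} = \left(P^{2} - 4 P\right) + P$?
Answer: $3132$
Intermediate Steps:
$G{\left(P \right)} = P^{2} - 3 P$
$T = 913$ ($T = -4 + 917 = 913$)
$\left(-941 + T\right) + 316 G{\left(-2 \right)} = \left(-941 + 913\right) + 316 \left(- 2 \left(-3 - 2\right)\right) = -28 + 316 \left(\left(-2\right) \left(-5\right)\right) = -28 + 316 \cdot 10 = -28 + 3160 = 3132$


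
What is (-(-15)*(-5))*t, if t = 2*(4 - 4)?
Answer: 0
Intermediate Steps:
t = 0 (t = 2*0 = 0)
(-(-15)*(-5))*t = -(-15)*(-5)*0 = -15*5*0 = -75*0 = 0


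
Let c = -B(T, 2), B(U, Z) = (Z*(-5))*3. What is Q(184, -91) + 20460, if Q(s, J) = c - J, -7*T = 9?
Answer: 20581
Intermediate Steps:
T = -9/7 (T = -⅐*9 = -9/7 ≈ -1.2857)
B(U, Z) = -15*Z (B(U, Z) = -5*Z*3 = -15*Z)
c = 30 (c = -(-15)*2 = -1*(-30) = 30)
Q(s, J) = 30 - J
Q(184, -91) + 20460 = (30 - 1*(-91)) + 20460 = (30 + 91) + 20460 = 121 + 20460 = 20581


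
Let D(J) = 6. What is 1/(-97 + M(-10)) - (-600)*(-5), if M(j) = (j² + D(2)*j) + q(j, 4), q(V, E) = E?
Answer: -159001/53 ≈ -3000.0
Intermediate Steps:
M(j) = 4 + j² + 6*j (M(j) = (j² + 6*j) + 4 = 4 + j² + 6*j)
1/(-97 + M(-10)) - (-600)*(-5) = 1/(-97 + (4 + (-10)² + 6*(-10))) - (-600)*(-5) = 1/(-97 + (4 + 100 - 60)) - 24*125 = 1/(-97 + 44) - 3000 = 1/(-53) - 3000 = -1/53 - 3000 = -159001/53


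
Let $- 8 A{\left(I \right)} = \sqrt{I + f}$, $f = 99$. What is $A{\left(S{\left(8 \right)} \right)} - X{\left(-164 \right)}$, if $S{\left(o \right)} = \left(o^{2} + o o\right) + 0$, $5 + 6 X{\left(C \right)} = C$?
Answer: $\frac{169}{6} - \frac{\sqrt{227}}{8} \approx 26.283$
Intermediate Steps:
$X{\left(C \right)} = - \frac{5}{6} + \frac{C}{6}$
$S{\left(o \right)} = 2 o^{2}$ ($S{\left(o \right)} = \left(o^{2} + o^{2}\right) + 0 = 2 o^{2} + 0 = 2 o^{2}$)
$A{\left(I \right)} = - \frac{\sqrt{99 + I}}{8}$ ($A{\left(I \right)} = - \frac{\sqrt{I + 99}}{8} = - \frac{\sqrt{99 + I}}{8}$)
$A{\left(S{\left(8 \right)} \right)} - X{\left(-164 \right)} = - \frac{\sqrt{99 + 2 \cdot 8^{2}}}{8} - \left(- \frac{5}{6} + \frac{1}{6} \left(-164\right)\right) = - \frac{\sqrt{99 + 2 \cdot 64}}{8} - \left(- \frac{5}{6} - \frac{82}{3}\right) = - \frac{\sqrt{99 + 128}}{8} - - \frac{169}{6} = - \frac{\sqrt{227}}{8} + \frac{169}{6} = \frac{169}{6} - \frac{\sqrt{227}}{8}$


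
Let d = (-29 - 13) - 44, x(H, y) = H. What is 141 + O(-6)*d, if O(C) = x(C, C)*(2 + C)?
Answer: -1923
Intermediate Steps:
O(C) = C*(2 + C)
d = -86 (d = -42 - 44 = -86)
141 + O(-6)*d = 141 - 6*(2 - 6)*(-86) = 141 - 6*(-4)*(-86) = 141 + 24*(-86) = 141 - 2064 = -1923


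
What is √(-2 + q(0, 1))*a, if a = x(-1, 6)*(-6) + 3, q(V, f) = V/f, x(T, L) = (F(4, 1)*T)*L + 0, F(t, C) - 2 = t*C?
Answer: 219*I*√2 ≈ 309.71*I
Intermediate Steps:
F(t, C) = 2 + C*t (F(t, C) = 2 + t*C = 2 + C*t)
x(T, L) = 6*L*T (x(T, L) = ((2 + 1*4)*T)*L + 0 = ((2 + 4)*T)*L + 0 = (6*T)*L + 0 = 6*L*T + 0 = 6*L*T)
a = 219 (a = (6*6*(-1))*(-6) + 3 = -36*(-6) + 3 = 216 + 3 = 219)
√(-2 + q(0, 1))*a = √(-2 + 0/1)*219 = √(-2 + 0*1)*219 = √(-2 + 0)*219 = √(-2)*219 = (I*√2)*219 = 219*I*√2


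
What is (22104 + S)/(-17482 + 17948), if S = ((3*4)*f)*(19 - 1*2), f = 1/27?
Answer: 99502/2097 ≈ 47.450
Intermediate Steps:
f = 1/27 ≈ 0.037037
S = 68/9 (S = ((3*4)*(1/27))*(19 - 1*2) = (12*(1/27))*(19 - 2) = (4/9)*17 = 68/9 ≈ 7.5556)
(22104 + S)/(-17482 + 17948) = (22104 + 68/9)/(-17482 + 17948) = (199004/9)/466 = (199004/9)*(1/466) = 99502/2097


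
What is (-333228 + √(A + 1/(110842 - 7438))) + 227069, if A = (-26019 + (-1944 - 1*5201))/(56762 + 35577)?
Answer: -106159 + I*√8185685710642216413/4774110978 ≈ -1.0616e+5 + 0.59929*I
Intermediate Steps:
A = -33164/92339 (A = (-26019 + (-1944 - 5201))/92339 = (-26019 - 7145)*(1/92339) = -33164*1/92339 = -33164/92339 ≈ -0.35915)
(-333228 + √(A + 1/(110842 - 7438))) + 227069 = (-333228 + √(-33164/92339 + 1/(110842 - 7438))) + 227069 = (-333228 + √(-33164/92339 + 1/103404)) + 227069 = (-333228 + √(-3429197917/9548221956)) + 227069 = (-333228 + I*√8185685710642216413/4774110978) + 227069 = -106159 + I*√8185685710642216413/4774110978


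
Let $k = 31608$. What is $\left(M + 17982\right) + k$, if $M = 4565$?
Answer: $54155$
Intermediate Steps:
$\left(M + 17982\right) + k = \left(4565 + 17982\right) + 31608 = 22547 + 31608 = 54155$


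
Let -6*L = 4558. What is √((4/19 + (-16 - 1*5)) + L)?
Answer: I*√2535702/57 ≈ 27.937*I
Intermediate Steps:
L = -2279/3 (L = -⅙*4558 = -2279/3 ≈ -759.67)
√((4/19 + (-16 - 1*5)) + L) = √((4/19 + (-16 - 1*5)) - 2279/3) = √((4*(1/19) + (-16 - 5)) - 2279/3) = √((4/19 - 21) - 2279/3) = √(-395/19 - 2279/3) = √(-44486/57) = I*√2535702/57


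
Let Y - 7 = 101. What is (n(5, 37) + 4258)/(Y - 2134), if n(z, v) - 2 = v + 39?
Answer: -2168/1013 ≈ -2.1402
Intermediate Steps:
n(z, v) = 41 + v (n(z, v) = 2 + (v + 39) = 2 + (39 + v) = 41 + v)
Y = 108 (Y = 7 + 101 = 108)
(n(5, 37) + 4258)/(Y - 2134) = ((41 + 37) + 4258)/(108 - 2134) = (78 + 4258)/(-2026) = 4336*(-1/2026) = -2168/1013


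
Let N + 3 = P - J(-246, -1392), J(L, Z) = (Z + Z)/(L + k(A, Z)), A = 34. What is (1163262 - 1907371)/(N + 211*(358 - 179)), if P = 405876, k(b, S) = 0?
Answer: -30508469/18188858 ≈ -1.6773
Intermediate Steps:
J(L, Z) = 2*Z/L (J(L, Z) = (Z + Z)/(L + 0) = (2*Z)/L = 2*Z/L)
N = 16640329/41 (N = -3 + (405876 - 2*(-1392)/(-246)) = -3 + (405876 - 2*(-1392)*(-1)/246) = -3 + (405876 - 1*464/41) = -3 + (405876 - 464/41) = -3 + 16640452/41 = 16640329/41 ≈ 4.0586e+5)
(1163262 - 1907371)/(N + 211*(358 - 179)) = (1163262 - 1907371)/(16640329/41 + 211*(358 - 179)) = -744109/(16640329/41 + 211*179) = -744109/(16640329/41 + 37769) = -744109/18188858/41 = -744109*41/18188858 = -30508469/18188858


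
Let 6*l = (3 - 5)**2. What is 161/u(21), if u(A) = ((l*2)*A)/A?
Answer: 483/4 ≈ 120.75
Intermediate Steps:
l = 2/3 (l = (3 - 5)**2/6 = (1/6)*(-2)**2 = (1/6)*4 = 2/3 ≈ 0.66667)
u(A) = 4/3 (u(A) = (((2/3)*2)*A)/A = (4*A/3)/A = 4/3)
161/u(21) = 161/(4/3) = 161*(3/4) = 483/4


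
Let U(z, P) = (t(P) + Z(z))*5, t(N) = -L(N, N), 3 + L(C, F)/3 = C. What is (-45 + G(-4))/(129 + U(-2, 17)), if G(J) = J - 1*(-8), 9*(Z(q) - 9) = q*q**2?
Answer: 369/364 ≈ 1.0137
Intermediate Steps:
L(C, F) = -9 + 3*C
Z(q) = 9 + q**3/9 (Z(q) = 9 + (q*q**2)/9 = 9 + q**3/9)
t(N) = 9 - 3*N (t(N) = -(-9 + 3*N) = 9 - 3*N)
U(z, P) = 90 - 15*P + 5*z**3/9 (U(z, P) = ((9 - 3*P) + (9 + z**3/9))*5 = (18 - 3*P + z**3/9)*5 = 90 - 15*P + 5*z**3/9)
G(J) = 8 + J (G(J) = J + 8 = 8 + J)
(-45 + G(-4))/(129 + U(-2, 17)) = (-45 + (8 - 4))/(129 + (90 - 15*17 + (5/9)*(-2)**3)) = (-45 + 4)/(129 + (90 - 255 + (5/9)*(-8))) = -41/(129 + (90 - 255 - 40/9)) = -41/(129 - 1525/9) = -41/(-364/9) = -41*(-9/364) = 369/364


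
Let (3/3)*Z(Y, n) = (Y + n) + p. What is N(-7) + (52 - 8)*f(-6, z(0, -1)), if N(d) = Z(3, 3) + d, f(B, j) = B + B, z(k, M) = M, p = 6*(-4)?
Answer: -553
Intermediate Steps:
p = -24
Z(Y, n) = -24 + Y + n (Z(Y, n) = (Y + n) - 24 = -24 + Y + n)
f(B, j) = 2*B
N(d) = -18 + d (N(d) = (-24 + 3 + 3) + d = -18 + d)
N(-7) + (52 - 8)*f(-6, z(0, -1)) = (-18 - 7) + (52 - 8)*(2*(-6)) = -25 + 44*(-12) = -25 - 528 = -553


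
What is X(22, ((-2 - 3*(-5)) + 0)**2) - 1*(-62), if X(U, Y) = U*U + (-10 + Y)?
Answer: 705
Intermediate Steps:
X(U, Y) = -10 + Y + U**2 (X(U, Y) = U**2 + (-10 + Y) = -10 + Y + U**2)
X(22, ((-2 - 3*(-5)) + 0)**2) - 1*(-62) = (-10 + ((-2 - 3*(-5)) + 0)**2 + 22**2) - 1*(-62) = (-10 + ((-2 + 15) + 0)**2 + 484) + 62 = (-10 + (13 + 0)**2 + 484) + 62 = (-10 + 13**2 + 484) + 62 = (-10 + 169 + 484) + 62 = 643 + 62 = 705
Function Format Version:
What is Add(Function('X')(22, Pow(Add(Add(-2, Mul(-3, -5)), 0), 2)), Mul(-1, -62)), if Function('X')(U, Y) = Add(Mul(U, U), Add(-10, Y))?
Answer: 705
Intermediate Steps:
Function('X')(U, Y) = Add(-10, Y, Pow(U, 2)) (Function('X')(U, Y) = Add(Pow(U, 2), Add(-10, Y)) = Add(-10, Y, Pow(U, 2)))
Add(Function('X')(22, Pow(Add(Add(-2, Mul(-3, -5)), 0), 2)), Mul(-1, -62)) = Add(Add(-10, Pow(Add(Add(-2, Mul(-3, -5)), 0), 2), Pow(22, 2)), Mul(-1, -62)) = Add(Add(-10, Pow(Add(Add(-2, 15), 0), 2), 484), 62) = Add(Add(-10, Pow(Add(13, 0), 2), 484), 62) = Add(Add(-10, Pow(13, 2), 484), 62) = Add(Add(-10, 169, 484), 62) = Add(643, 62) = 705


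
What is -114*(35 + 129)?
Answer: -18696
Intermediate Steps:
-114*(35 + 129) = -114*164 = -18696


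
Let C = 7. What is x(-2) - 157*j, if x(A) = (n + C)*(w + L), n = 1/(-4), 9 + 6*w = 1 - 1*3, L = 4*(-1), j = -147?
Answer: 184317/8 ≈ 23040.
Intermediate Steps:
L = -4
w = -11/6 (w = -3/2 + (1 - 1*3)/6 = -3/2 + (1 - 3)/6 = -3/2 + (⅙)*(-2) = -3/2 - ⅓ = -11/6 ≈ -1.8333)
n = -¼ ≈ -0.25000
x(A) = -315/8 (x(A) = (-¼ + 7)*(-11/6 - 4) = (27/4)*(-35/6) = -315/8)
x(-2) - 157*j = -315/8 - 157*(-147) = -315/8 + 23079 = 184317/8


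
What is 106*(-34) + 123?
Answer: -3481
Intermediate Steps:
106*(-34) + 123 = -3604 + 123 = -3481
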